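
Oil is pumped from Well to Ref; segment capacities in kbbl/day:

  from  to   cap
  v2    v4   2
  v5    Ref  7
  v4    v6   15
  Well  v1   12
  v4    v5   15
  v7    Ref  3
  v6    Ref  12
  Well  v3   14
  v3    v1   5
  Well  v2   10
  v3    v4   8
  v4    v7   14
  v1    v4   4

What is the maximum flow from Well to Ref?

Augment Well→v1→v4→v5→Ref: bottleneck 4, flow now 4.
Augment Well→v2→v4→v5→Ref: bottleneck 2, flow now 6.
Augment Well→v3→v4→v5→Ref: bottleneck 1, flow now 7.
Augment Well→v3→v4→v6→Ref: bottleneck 7, flow now 14.
No augmenting path remains; maximum flow = 14.
In the residual graph, reachable from Well: {Well, v1, v2, v3}.
Min-cut edges: v1→v4 (4), v2→v4 (2), v3→v4 (8); capacity 4 + 2 + 8 = 14.
This cut is saturated, so no flow can exceed 14.

14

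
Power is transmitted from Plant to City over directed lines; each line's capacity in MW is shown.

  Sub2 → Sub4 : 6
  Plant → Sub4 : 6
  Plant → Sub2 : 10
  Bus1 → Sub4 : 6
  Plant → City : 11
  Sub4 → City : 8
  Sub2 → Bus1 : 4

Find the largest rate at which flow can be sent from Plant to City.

Augment Plant→City: bottleneck 11, flow now 11.
Augment Plant→Sub4→City: bottleneck 6, flow now 17.
Augment Plant→Sub2→Sub4→City: bottleneck 2, flow now 19.
No augmenting path remains; maximum flow = 19.
In the residual graph, reachable from Plant: {Plant, Sub2, Bus1, Sub4}.
Min-cut edges: Plant→City (11), Sub4→City (8); capacity 11 + 8 = 19.
This cut is saturated, so no flow can exceed 19.

19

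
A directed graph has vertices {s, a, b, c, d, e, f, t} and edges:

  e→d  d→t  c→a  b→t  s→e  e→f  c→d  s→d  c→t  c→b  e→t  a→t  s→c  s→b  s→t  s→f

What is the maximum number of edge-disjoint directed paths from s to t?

5

Assign every edge capacity 1; by Menger, the answer equals the max flow.
Path s→t (+1); total 1.
Path s→b→t (+1); total 2.
Path s→c→t (+1); total 3.
Path s→d→t (+1); total 4.
Path s→e→t (+1); total 5.
No residual s→t path; max flow = 5.
Certifying cut of size 5: {s→b, s→c, s→d, s→e, s→t}.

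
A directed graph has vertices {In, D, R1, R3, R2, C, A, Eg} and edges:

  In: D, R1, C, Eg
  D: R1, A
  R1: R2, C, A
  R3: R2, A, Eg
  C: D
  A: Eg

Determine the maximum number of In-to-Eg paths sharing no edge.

2

Assign every edge capacity 1; by Menger, the answer equals the max flow.
Path In→Eg (+1); total 1.
Path In→D→A→Eg (+1); total 2.
No residual In→Eg path; max flow = 2.
Certifying cut of size 2: {A→Eg, In→Eg}.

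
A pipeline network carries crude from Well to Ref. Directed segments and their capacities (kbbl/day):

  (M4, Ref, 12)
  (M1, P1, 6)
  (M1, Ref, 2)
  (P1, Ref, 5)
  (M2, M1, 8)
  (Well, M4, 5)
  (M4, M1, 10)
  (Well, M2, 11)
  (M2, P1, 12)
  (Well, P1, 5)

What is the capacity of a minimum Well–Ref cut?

Augment Well→M4→Ref: bottleneck 5, flow now 5.
Augment Well→P1→Ref: bottleneck 5, flow now 10.
Augment Well→M2→M1→Ref: bottleneck 2, flow now 12.
No augmenting path remains; maximum flow = 12.
By max-flow min-cut, the minimum cut capacity equals the max flow.
In the residual graph, reachable from Well: {Well, M2, M1, P1}.
Min-cut edges: Well→M4 (5), M1→Ref (2), P1→Ref (5); capacity 5 + 2 + 5 = 12.

12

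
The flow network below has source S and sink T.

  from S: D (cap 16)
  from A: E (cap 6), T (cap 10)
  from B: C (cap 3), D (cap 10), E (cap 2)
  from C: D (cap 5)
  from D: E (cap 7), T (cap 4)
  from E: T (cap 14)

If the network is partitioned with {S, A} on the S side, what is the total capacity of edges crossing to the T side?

Edges leaving {S, A}: S→D (16), A→E (6), A→T (10).
Cut capacity = 16 + 6 + 10 = 32.

32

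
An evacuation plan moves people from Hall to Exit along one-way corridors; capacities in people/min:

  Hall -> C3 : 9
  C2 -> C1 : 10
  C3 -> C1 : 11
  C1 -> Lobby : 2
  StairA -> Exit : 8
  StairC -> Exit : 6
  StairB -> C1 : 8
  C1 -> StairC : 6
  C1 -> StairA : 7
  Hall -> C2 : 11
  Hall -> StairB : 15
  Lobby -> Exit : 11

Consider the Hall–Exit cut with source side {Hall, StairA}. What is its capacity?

Edges leaving {Hall, StairA}: Hall→StairB (15), Hall→C2 (11), Hall→C3 (9), StairA→Exit (8).
Cut capacity = 15 + 11 + 9 + 8 = 43.

43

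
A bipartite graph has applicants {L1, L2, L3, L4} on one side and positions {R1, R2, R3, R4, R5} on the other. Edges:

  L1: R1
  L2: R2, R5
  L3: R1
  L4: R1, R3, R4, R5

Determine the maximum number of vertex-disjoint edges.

Unit-capacity flow: source→left, listed edges, right→sink; max matching = max flow.
Augmenting path L1→R1 (+1); matched 1.
Augmenting path L2→R2 (+1); matched 2.
Augmenting path L4→R3 (+1); matched 3.
No augmenting path remains; maximum matching = 3.
König certificate: {L2, L4, R1} is a vertex cover of size 3 (every listed pair touches it), so no matching can be larger.

3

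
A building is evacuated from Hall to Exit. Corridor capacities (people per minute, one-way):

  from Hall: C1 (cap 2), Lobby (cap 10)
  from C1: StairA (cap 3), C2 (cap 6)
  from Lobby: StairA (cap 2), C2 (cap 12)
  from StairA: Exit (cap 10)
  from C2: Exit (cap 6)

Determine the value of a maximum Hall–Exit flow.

Augment Hall→C1→StairA→Exit: bottleneck 2, flow now 2.
Augment Hall→Lobby→StairA→Exit: bottleneck 2, flow now 4.
Augment Hall→Lobby→C2→Exit: bottleneck 6, flow now 10.
No augmenting path remains; maximum flow = 10.
In the residual graph, reachable from Hall: {Hall, Lobby, C2}.
Min-cut edges: Hall→C1 (2), Lobby→StairA (2), C2→Exit (6); capacity 2 + 2 + 6 = 10.
This cut is saturated, so no flow can exceed 10.

10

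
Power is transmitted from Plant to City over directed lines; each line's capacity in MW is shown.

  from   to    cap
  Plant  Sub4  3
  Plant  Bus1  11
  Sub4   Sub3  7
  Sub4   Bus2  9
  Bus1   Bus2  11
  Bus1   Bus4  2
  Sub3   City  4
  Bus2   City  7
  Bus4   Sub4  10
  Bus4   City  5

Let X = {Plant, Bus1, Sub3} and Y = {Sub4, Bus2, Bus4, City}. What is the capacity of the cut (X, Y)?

Edges leaving {Plant, Bus1, Sub3}: Plant→Sub4 (3), Bus1→Bus2 (11), Bus1→Bus4 (2), Sub3→City (4).
Cut capacity = 3 + 11 + 2 + 4 = 20.

20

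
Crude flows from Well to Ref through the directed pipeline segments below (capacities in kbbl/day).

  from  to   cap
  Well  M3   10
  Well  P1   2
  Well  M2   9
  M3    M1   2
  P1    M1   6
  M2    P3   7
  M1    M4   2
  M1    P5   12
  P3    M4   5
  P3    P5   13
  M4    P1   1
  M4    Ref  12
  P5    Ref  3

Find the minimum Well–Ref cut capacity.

10

Augment Well→M3→M1→M4→Ref: bottleneck 2, flow now 2.
Augment Well→P1→M1→P5→Ref: bottleneck 2, flow now 4.
Augment Well→M2→P3→M4→Ref: bottleneck 5, flow now 9.
Augment Well→M2→P3→P5→Ref: bottleneck 1, flow now 10.
No augmenting path remains; maximum flow = 10.
By max-flow min-cut, the minimum cut capacity equals the max flow.
In the residual graph, reachable from Well: {Well, M3, P1, M2, M1, P3, P5}.
Min-cut edges: M1→M4 (2), P3→M4 (5), P5→Ref (3); capacity 2 + 5 + 3 = 10.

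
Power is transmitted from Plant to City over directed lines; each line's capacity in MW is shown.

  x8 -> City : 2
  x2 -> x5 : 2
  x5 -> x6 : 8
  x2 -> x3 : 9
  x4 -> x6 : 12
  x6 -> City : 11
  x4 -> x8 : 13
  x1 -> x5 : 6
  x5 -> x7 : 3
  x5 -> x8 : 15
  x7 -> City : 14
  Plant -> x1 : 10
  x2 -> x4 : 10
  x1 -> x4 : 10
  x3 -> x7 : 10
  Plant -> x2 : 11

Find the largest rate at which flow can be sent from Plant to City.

Augment Plant→x1→x4→x6→City: bottleneck 10, flow now 10.
Augment Plant→x2→x3→x7→City: bottleneck 9, flow now 19.
Augment Plant→x2→x4→x6→City: bottleneck 1, flow now 20.
Augment Plant→x2→x4→x8→City: bottleneck 1, flow now 21.
No augmenting path remains; maximum flow = 21.
In the residual graph, reachable from Plant: {Plant}.
Min-cut edges: Plant→x1 (10), Plant→x2 (11); capacity 10 + 11 = 21.
This cut is saturated, so no flow can exceed 21.

21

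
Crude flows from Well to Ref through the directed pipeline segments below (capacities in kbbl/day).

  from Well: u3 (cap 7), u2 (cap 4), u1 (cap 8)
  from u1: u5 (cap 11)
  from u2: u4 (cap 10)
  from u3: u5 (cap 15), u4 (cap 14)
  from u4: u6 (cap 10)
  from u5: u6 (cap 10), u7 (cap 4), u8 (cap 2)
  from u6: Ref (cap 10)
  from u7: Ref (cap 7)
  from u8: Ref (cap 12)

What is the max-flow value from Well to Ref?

Augment Well→u1→u5→u6→Ref: bottleneck 8, flow now 8.
Augment Well→u2→u4→u6→Ref: bottleneck 2, flow now 10.
Augment Well→u3→u5→u7→Ref: bottleneck 4, flow now 14.
Augment Well→u3→u5→u8→Ref: bottleneck 2, flow now 16.
No augmenting path remains; maximum flow = 16.
In the residual graph, reachable from Well: {Well, u1, u2, u3, u4, u5, u6}.
Min-cut edges: u5→u7 (4), u5→u8 (2), u6→Ref (10); capacity 4 + 2 + 10 = 16.
This cut is saturated, so no flow can exceed 16.

16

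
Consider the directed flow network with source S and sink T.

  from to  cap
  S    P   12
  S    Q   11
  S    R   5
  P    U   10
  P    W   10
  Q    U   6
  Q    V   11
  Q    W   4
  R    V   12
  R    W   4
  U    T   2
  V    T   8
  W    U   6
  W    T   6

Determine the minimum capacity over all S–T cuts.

16

Augment S→P→U→T: bottleneck 2, flow now 2.
Augment S→P→W→T: bottleneck 6, flow now 8.
Augment S→Q→V→T: bottleneck 8, flow now 16.
No augmenting path remains; maximum flow = 16.
By max-flow min-cut, the minimum cut capacity equals the max flow.
In the residual graph, reachable from S: {S, P, Q, R, U, V, W}.
Min-cut edges: U→T (2), V→T (8), W→T (6); capacity 2 + 8 + 6 = 16.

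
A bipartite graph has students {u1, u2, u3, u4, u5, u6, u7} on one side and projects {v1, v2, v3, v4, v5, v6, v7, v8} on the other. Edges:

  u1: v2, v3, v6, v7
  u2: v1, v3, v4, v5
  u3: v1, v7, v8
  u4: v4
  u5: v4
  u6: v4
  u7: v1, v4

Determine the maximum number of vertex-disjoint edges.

Unit-capacity flow: source→left, listed edges, right→sink; max matching = max flow.
Augmenting path u1→v2 (+1); matched 1.
Augmenting path u2→v1 (+1); matched 2.
Augmenting path u3→v7 (+1); matched 3.
Augmenting path u4→v4 (+1); matched 4.
Augmenting path u7→v1→u2→v3 (+1); matched 5.
No augmenting path remains; maximum matching = 5.
König certificate: {u1, u2, u3, u7, v4} is a vertex cover of size 5 (every listed pair touches it), so no matching can be larger.

5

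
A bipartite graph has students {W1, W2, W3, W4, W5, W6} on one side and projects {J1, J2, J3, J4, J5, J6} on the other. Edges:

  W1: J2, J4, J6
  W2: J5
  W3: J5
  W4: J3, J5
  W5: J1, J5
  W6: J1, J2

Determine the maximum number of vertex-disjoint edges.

Unit-capacity flow: source→left, listed edges, right→sink; max matching = max flow.
Augmenting path W1→J2 (+1); matched 1.
Augmenting path W2→J5 (+1); matched 2.
Augmenting path W4→J3 (+1); matched 3.
Augmenting path W5→J1 (+1); matched 4.
Augmenting path W6→J2→W1→J4 (+1); matched 5.
No augmenting path remains; maximum matching = 5.
König certificate: {W1, W4, W5, W6, J5} is a vertex cover of size 5 (every listed pair touches it), so no matching can be larger.

5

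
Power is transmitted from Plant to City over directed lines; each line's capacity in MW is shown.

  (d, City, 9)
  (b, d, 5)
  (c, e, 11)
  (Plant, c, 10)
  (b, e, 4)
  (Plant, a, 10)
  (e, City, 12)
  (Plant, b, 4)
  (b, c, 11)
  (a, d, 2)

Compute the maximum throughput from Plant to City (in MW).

Augment Plant→a→d→City: bottleneck 2, flow now 2.
Augment Plant→b→d→City: bottleneck 4, flow now 6.
Augment Plant→c→e→City: bottleneck 10, flow now 16.
No augmenting path remains; maximum flow = 16.
In the residual graph, reachable from Plant: {Plant, a}.
Min-cut edges: Plant→b (4), Plant→c (10), a→d (2); capacity 4 + 10 + 2 = 16.
This cut is saturated, so no flow can exceed 16.

16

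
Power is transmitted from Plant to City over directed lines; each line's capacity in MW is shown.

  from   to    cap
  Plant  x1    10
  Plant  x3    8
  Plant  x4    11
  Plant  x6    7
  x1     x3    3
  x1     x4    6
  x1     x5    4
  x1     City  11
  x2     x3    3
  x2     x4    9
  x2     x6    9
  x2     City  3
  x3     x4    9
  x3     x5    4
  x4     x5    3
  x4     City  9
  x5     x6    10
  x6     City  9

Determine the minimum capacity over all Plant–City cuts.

Augment Plant→x1→City: bottleneck 10, flow now 10.
Augment Plant→x4→City: bottleneck 9, flow now 19.
Augment Plant→x6→City: bottleneck 7, flow now 26.
Augment Plant→x3→x5→x6→City: bottleneck 2, flow now 28.
No augmenting path remains; maximum flow = 28.
By max-flow min-cut, the minimum cut capacity equals the max flow.
In the residual graph, reachable from Plant: {Plant, x3, x4, x5, x6}.
Min-cut edges: Plant→x1 (10), x4→City (9), x6→City (9); capacity 10 + 9 + 9 = 28.

28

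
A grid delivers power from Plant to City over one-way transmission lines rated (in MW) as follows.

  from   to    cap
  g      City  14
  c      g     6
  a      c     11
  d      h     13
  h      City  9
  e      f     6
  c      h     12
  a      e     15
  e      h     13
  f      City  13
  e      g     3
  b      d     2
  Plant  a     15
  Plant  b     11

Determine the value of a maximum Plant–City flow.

Augment Plant→a→c→g→City: bottleneck 6, flow now 6.
Augment Plant→a→c→h→City: bottleneck 5, flow now 11.
Augment Plant→a→e→f→City: bottleneck 4, flow now 15.
Augment Plant→b→d→h→City: bottleneck 2, flow now 17.
No augmenting path remains; maximum flow = 17.
In the residual graph, reachable from Plant: {Plant, b}.
Min-cut edges: Plant→a (15), b→d (2); capacity 15 + 2 = 17.
This cut is saturated, so no flow can exceed 17.

17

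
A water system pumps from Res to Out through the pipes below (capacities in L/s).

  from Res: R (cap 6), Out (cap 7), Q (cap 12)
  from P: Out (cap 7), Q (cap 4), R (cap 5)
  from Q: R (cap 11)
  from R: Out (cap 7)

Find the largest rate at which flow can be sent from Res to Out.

Augment Res→Out: bottleneck 7, flow now 7.
Augment Res→R→Out: bottleneck 6, flow now 13.
Augment Res→Q→R→Out: bottleneck 1, flow now 14.
No augmenting path remains; maximum flow = 14.
In the residual graph, reachable from Res: {Res, Q, R}.
Min-cut edges: Res→Out (7), R→Out (7); capacity 7 + 7 = 14.
This cut is saturated, so no flow can exceed 14.

14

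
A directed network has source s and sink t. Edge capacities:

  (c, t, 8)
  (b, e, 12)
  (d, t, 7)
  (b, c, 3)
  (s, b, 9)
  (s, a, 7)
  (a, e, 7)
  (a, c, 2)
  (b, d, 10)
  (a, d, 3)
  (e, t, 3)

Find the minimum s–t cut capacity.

Augment s→a→c→t: bottleneck 2, flow now 2.
Augment s→a→d→t: bottleneck 3, flow now 5.
Augment s→a→e→t: bottleneck 2, flow now 7.
Augment s→b→c→t: bottleneck 3, flow now 10.
Augment s→b→d→t: bottleneck 4, flow now 14.
Augment s→b→e→t: bottleneck 1, flow now 15.
No augmenting path remains; maximum flow = 15.
By max-flow min-cut, the minimum cut capacity equals the max flow.
In the residual graph, reachable from s: {s, a, b, d, e}.
Min-cut edges: a→c (2), b→c (3), d→t (7), e→t (3); capacity 2 + 3 + 7 + 3 = 15.

15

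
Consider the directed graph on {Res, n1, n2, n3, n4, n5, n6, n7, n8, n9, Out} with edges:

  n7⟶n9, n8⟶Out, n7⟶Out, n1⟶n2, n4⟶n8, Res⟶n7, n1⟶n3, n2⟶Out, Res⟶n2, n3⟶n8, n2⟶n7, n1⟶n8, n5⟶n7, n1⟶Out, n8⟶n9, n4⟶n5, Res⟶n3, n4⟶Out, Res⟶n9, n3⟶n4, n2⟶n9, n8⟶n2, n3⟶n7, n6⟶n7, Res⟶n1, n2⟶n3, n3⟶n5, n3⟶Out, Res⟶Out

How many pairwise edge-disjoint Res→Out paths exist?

5

Assign every edge capacity 1; by Menger, the answer equals the max flow.
Path Res→Out (+1); total 1.
Path Res→n1→Out (+1); total 2.
Path Res→n2→Out (+1); total 3.
Path Res→n3→Out (+1); total 4.
Path Res→n7→Out (+1); total 5.
No residual Res→Out path; max flow = 5.
Certifying cut of size 5: {Res→Out, Res→n1, Res→n2, Res→n3, Res→n7}.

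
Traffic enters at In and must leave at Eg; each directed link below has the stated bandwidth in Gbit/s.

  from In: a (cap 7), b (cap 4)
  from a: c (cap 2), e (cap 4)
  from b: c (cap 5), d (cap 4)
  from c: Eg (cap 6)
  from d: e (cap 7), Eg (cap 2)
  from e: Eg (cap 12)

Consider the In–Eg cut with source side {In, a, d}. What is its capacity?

Edges leaving {In, a, d}: In→b (4), a→c (2), a→e (4), d→e (7), d→Eg (2).
Cut capacity = 4 + 2 + 4 + 7 + 2 = 19.

19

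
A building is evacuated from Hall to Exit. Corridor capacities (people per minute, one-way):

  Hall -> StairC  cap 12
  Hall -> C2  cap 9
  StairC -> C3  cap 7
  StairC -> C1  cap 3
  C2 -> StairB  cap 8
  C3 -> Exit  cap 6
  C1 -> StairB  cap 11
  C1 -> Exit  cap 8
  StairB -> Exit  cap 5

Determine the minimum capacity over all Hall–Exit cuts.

14

Augment Hall→StairC→C3→Exit: bottleneck 6, flow now 6.
Augment Hall→StairC→C1→Exit: bottleneck 3, flow now 9.
Augment Hall→C2→StairB→Exit: bottleneck 5, flow now 14.
No augmenting path remains; maximum flow = 14.
By max-flow min-cut, the minimum cut capacity equals the max flow.
In the residual graph, reachable from Hall: {Hall, StairC, C2, C3, StairB}.
Min-cut edges: StairC→C1 (3), C3→Exit (6), StairB→Exit (5); capacity 3 + 6 + 5 = 14.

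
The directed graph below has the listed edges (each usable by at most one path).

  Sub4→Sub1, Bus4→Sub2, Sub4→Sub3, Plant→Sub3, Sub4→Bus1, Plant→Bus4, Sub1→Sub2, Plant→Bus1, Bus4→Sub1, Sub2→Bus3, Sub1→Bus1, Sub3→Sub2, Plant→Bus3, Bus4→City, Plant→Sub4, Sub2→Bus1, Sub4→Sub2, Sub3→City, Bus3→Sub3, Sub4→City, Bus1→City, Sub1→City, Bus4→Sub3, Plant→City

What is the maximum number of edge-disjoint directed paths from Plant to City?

Assign every edge capacity 1; by Menger, the answer equals the max flow.
Path Plant→City (+1); total 1.
Path Plant→Bus4→City (+1); total 2.
Path Plant→Sub4→City (+1); total 3.
Path Plant→Sub3→City (+1); total 4.
Path Plant→Bus1→City (+1); total 5.
No residual Plant→City path; max flow = 5.
Certifying cut of size 5: {Bus1→City, Plant→Bus4, Plant→City, Plant→Sub4, Sub3→City}.

5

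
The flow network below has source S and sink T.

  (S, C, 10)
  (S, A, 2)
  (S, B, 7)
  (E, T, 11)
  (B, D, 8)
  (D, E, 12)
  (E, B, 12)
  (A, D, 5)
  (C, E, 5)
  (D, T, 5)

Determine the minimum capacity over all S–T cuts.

Augment S→A→D→T: bottleneck 2, flow now 2.
Augment S→B→D→T: bottleneck 3, flow now 5.
Augment S→C→E→T: bottleneck 5, flow now 10.
Augment S→B→D→E→T: bottleneck 4, flow now 14.
No augmenting path remains; maximum flow = 14.
By max-flow min-cut, the minimum cut capacity equals the max flow.
In the residual graph, reachable from S: {S, C}.
Min-cut edges: S→A (2), S→B (7), C→E (5); capacity 2 + 7 + 5 = 14.

14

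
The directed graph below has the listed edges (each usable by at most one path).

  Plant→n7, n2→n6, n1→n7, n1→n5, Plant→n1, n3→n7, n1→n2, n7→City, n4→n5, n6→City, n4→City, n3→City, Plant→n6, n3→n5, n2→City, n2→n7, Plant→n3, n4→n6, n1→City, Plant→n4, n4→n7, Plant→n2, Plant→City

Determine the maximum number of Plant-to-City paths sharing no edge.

Assign every edge capacity 1; by Menger, the answer equals the max flow.
Path Plant→City (+1); total 1.
Path Plant→n1→City (+1); total 2.
Path Plant→n2→City (+1); total 3.
Path Plant→n3→City (+1); total 4.
Path Plant→n4→City (+1); total 5.
Path Plant→n6→City (+1); total 6.
Path Plant→n7→City (+1); total 7.
No residual Plant→City path; max flow = 7.
Certifying cut of size 7: {Plant→City, Plant→n1, Plant→n2, Plant→n3, Plant→n4, Plant→n6, Plant→n7}.

7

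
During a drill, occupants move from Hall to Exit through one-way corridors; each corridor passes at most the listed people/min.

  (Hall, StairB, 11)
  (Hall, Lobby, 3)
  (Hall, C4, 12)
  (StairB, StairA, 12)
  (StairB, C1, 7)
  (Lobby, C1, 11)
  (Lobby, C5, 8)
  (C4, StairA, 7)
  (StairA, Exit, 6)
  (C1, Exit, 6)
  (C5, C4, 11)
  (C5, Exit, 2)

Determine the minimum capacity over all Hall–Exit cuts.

14

Augment Hall→StairB→StairA→Exit: bottleneck 6, flow now 6.
Augment Hall→StairB→C1→Exit: bottleneck 5, flow now 11.
Augment Hall→Lobby→C1→Exit: bottleneck 1, flow now 12.
Augment Hall→Lobby→C5→Exit: bottleneck 2, flow now 14.
No augmenting path remains; maximum flow = 14.
By max-flow min-cut, the minimum cut capacity equals the max flow.
In the residual graph, reachable from Hall: {Hall, StairB, Lobby, C4, StairA, C1, C5}.
Min-cut edges: StairA→Exit (6), C1→Exit (6), C5→Exit (2); capacity 6 + 6 + 2 = 14.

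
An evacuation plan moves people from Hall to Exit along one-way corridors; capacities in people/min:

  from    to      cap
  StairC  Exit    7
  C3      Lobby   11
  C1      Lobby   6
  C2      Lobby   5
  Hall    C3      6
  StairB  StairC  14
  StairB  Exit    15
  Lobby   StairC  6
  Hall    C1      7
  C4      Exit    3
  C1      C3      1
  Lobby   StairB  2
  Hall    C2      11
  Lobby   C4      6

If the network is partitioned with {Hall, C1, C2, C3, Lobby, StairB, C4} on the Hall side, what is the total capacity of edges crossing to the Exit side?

38

Edges leaving {Hall, C1, C2, C3, Lobby, StairB, C4}: Lobby→StairC (6), StairB→StairC (14), StairB→Exit (15), C4→Exit (3).
Cut capacity = 6 + 14 + 15 + 3 = 38.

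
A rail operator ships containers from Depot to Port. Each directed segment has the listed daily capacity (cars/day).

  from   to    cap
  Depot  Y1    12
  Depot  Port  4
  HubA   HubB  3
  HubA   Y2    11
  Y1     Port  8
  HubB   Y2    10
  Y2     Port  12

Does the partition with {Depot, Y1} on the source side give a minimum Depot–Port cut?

Yes — it is a minimum cut (capacity 12).

Given cut capacity: 4 + 8 = 12.
Augment Depot→Port: bottleneck 4, flow now 4.
Augment Depot→Y1→Port: bottleneck 8, flow now 12.
No augmenting path remains; maximum flow = 12.
Cut capacity 12 equals the max flow, so it is a minimum cut.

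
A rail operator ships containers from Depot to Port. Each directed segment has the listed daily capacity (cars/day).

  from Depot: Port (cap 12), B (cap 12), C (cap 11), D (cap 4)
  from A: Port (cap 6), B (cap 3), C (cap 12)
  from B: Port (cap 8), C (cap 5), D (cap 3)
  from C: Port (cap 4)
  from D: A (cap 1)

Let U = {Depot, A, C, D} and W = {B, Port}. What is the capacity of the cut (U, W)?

Edges leaving {Depot, A, C, D}: Depot→B (12), Depot→Port (12), A→B (3), A→Port (6), C→Port (4).
Cut capacity = 12 + 12 + 3 + 6 + 4 = 37.

37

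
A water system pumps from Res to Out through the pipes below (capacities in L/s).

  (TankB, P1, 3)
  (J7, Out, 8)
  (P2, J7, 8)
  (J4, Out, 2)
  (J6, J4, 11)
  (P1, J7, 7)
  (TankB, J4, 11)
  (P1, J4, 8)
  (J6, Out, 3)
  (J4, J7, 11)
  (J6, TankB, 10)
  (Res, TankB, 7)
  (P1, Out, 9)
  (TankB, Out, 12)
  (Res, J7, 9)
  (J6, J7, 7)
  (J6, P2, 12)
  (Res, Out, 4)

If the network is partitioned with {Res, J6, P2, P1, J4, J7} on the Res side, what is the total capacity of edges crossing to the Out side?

43

Edges leaving {Res, J6, P2, P1, J4, J7}: Res→TankB (7), Res→Out (4), J6→TankB (10), J6→Out (3), P1→Out (9), J4→Out (2), J7→Out (8).
Cut capacity = 7 + 4 + 10 + 3 + 9 + 2 + 8 = 43.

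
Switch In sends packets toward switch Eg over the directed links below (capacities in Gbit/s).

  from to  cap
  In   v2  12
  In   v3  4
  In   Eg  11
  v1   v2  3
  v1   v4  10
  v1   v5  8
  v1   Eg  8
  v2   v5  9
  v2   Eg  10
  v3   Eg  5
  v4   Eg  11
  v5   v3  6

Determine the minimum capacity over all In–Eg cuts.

26

Augment In→Eg: bottleneck 11, flow now 11.
Augment In→v2→Eg: bottleneck 10, flow now 21.
Augment In→v3→Eg: bottleneck 4, flow now 25.
Augment In→v2→v5→v3→Eg: bottleneck 1, flow now 26.
No augmenting path remains; maximum flow = 26.
By max-flow min-cut, the minimum cut capacity equals the max flow.
In the residual graph, reachable from In: {In, v2, v3, v5}.
Min-cut edges: In→Eg (11), v2→Eg (10), v3→Eg (5); capacity 11 + 10 + 5 = 26.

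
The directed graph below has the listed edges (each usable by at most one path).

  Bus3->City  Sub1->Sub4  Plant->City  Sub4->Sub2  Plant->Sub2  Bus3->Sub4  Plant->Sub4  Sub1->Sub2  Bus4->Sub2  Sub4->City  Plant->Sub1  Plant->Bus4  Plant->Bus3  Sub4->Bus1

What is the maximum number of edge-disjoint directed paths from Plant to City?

3

Assign every edge capacity 1; by Menger, the answer equals the max flow.
Path Plant→City (+1); total 1.
Path Plant→Bus3→City (+1); total 2.
Path Plant→Sub4→City (+1); total 3.
No residual Plant→City path; max flow = 3.
Certifying cut of size 3: {Plant→Bus3, Plant→City, Sub4→City}.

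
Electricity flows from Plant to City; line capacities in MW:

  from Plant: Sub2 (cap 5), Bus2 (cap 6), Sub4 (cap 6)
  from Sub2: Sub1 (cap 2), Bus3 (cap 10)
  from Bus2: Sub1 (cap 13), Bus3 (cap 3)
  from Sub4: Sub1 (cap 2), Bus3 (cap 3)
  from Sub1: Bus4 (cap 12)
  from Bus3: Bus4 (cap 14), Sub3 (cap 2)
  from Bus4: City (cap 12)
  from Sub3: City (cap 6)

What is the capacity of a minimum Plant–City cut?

14

Augment Plant→Sub2→Sub1→Bus4→City: bottleneck 2, flow now 2.
Augment Plant→Sub2→Bus3→Bus4→City: bottleneck 3, flow now 5.
Augment Plant→Bus2→Sub1→Bus4→City: bottleneck 6, flow now 11.
Augment Plant→Sub4→Sub1→Bus4→City: bottleneck 1, flow now 12.
Augment Plant→Sub4→Bus3→Sub3→City: bottleneck 2, flow now 14.
No augmenting path remains; maximum flow = 14.
By max-flow min-cut, the minimum cut capacity equals the max flow.
In the residual graph, reachable from Plant: {Plant, Sub2, Bus2, Sub4, Sub1, Bus3, Bus4}.
Min-cut edges: Bus3→Sub3 (2), Bus4→City (12); capacity 2 + 12 = 14.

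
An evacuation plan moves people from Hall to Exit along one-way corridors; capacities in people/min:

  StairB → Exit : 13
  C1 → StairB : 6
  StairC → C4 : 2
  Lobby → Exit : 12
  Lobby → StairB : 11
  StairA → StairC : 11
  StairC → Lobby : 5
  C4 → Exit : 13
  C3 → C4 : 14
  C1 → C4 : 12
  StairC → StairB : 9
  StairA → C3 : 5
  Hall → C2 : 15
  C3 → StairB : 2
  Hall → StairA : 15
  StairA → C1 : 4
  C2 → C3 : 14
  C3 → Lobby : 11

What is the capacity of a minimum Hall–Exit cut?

Augment Hall→StairA→C1→StairB→Exit: bottleneck 4, flow now 4.
Augment Hall→StairA→C3→Lobby→Exit: bottleneck 5, flow now 9.
Augment Hall→StairA→StairC→Lobby→Exit: bottleneck 5, flow now 14.
Augment Hall→StairA→StairC→StairB→Exit: bottleneck 1, flow now 15.
Augment Hall→C2→C3→Lobby→Exit: bottleneck 2, flow now 17.
Augment Hall→C2→C3→StairB→Exit: bottleneck 2, flow now 19.
Augment Hall→C2→C3→C4→Exit: bottleneck 10, flow now 29.
No augmenting path remains; maximum flow = 29.
By max-flow min-cut, the minimum cut capacity equals the max flow.
In the residual graph, reachable from Hall: {Hall, C2}.
Min-cut edges: Hall→StairA (15), C2→C3 (14); capacity 15 + 14 = 29.

29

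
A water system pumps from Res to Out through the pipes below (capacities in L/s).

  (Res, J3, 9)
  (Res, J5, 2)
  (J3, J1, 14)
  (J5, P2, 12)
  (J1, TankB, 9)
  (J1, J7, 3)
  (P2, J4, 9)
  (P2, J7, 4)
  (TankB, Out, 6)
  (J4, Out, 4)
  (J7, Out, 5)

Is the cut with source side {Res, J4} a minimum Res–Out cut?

Given cut capacity: 9 + 2 + 4 = 15.
Augment Res→J3→J1→TankB→Out: bottleneck 6, flow now 6.
Augment Res→J3→J1→J7→Out: bottleneck 3, flow now 9.
Augment Res→J5→P2→J4→Out: bottleneck 2, flow now 11.
No augmenting path remains; maximum flow = 11.
In the residual graph, reachable from Res: {Res}.
Min-cut edges: Res→J3 (9), Res→J5 (2); capacity 9 + 2 = 11.
Cut capacity 15 exceeds the max flow 11, so it is not minimum.

No — its capacity is 15, but the minimum cut has capacity 11.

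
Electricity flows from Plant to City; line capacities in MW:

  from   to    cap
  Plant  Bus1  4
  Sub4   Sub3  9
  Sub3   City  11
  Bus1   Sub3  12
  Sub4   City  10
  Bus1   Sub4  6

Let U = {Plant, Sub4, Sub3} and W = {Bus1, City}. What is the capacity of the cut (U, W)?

25

Edges leaving {Plant, Sub4, Sub3}: Plant→Bus1 (4), Sub4→City (10), Sub3→City (11).
Cut capacity = 4 + 10 + 11 = 25.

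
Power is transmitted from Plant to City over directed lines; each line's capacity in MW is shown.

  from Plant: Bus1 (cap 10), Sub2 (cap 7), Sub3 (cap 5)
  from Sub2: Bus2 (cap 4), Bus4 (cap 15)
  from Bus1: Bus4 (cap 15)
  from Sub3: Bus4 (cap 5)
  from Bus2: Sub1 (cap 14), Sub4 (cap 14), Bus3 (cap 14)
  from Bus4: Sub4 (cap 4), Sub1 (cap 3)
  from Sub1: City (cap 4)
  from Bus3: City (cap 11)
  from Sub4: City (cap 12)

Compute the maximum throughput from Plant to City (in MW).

11

Augment Plant→Sub2→Bus2→Sub1→City: bottleneck 4, flow now 4.
Augment Plant→Sub2→Bus4→Sub4→City: bottleneck 3, flow now 7.
Augment Plant→Bus1→Bus4→Sub4→City: bottleneck 1, flow now 8.
Augment Plant→Bus1→Bus4→Sub1→Bus2→Bus3→City: bottleneck 3, flow now 11. (uses reverse residual edge)
No augmenting path remains; maximum flow = 11.
In the residual graph, reachable from Plant: {Plant, Sub2, Bus1, Sub3, Bus4}.
Min-cut edges: Sub2→Bus2 (4), Bus4→Sub1 (3), Bus4→Sub4 (4); capacity 4 + 3 + 4 = 11.
This cut is saturated, so no flow can exceed 11.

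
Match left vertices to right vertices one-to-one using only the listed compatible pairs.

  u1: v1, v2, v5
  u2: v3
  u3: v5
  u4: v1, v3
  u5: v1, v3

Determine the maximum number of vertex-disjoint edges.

Unit-capacity flow: source→left, listed edges, right→sink; max matching = max flow.
Augmenting path u1→v1 (+1); matched 1.
Augmenting path u2→v3 (+1); matched 2.
Augmenting path u3→v5 (+1); matched 3.
Augmenting path u4→v1→u1→v2 (+1); matched 4.
No augmenting path remains; maximum matching = 4.
König certificate: {u1, u3, v1, v3} is a vertex cover of size 4 (every listed pair touches it), so no matching can be larger.

4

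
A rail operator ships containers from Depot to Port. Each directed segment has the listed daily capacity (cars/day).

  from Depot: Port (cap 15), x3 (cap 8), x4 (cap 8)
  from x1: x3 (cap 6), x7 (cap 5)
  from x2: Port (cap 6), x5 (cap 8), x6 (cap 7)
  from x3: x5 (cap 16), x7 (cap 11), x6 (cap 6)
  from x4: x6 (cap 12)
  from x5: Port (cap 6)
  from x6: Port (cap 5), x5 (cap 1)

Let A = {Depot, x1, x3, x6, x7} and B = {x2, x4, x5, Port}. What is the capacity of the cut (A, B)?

45

Edges leaving {Depot, x1, x3, x6, x7}: Depot→x4 (8), Depot→Port (15), x3→x5 (16), x6→x5 (1), x6→Port (5).
Cut capacity = 8 + 15 + 16 + 1 + 5 = 45.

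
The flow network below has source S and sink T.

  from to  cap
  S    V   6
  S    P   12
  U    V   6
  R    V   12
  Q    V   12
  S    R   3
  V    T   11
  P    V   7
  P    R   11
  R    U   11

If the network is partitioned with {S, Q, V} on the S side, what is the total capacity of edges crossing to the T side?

26

Edges leaving {S, Q, V}: S→P (12), S→R (3), V→T (11).
Cut capacity = 12 + 3 + 11 = 26.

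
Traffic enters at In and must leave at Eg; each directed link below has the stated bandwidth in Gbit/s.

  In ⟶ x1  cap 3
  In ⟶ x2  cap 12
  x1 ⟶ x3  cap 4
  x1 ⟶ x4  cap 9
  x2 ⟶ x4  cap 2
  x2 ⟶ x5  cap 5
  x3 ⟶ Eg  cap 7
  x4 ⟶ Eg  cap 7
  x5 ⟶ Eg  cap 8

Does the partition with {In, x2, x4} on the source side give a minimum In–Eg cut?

No — its capacity is 15, but the minimum cut has capacity 10.

Given cut capacity: 3 + 5 + 7 = 15.
Augment In→x1→x3→Eg: bottleneck 3, flow now 3.
Augment In→x2→x4→Eg: bottleneck 2, flow now 5.
Augment In→x2→x5→Eg: bottleneck 5, flow now 10.
No augmenting path remains; maximum flow = 10.
In the residual graph, reachable from In: {In, x2}.
Min-cut edges: In→x1 (3), x2→x4 (2), x2→x5 (5); capacity 3 + 2 + 5 = 10.
Cut capacity 15 exceeds the max flow 10, so it is not minimum.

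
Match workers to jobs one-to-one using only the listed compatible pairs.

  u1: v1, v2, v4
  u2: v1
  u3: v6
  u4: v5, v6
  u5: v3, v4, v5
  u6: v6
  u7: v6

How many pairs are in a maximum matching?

Unit-capacity flow: source→left, listed edges, right→sink; max matching = max flow.
Augmenting path u1→v1 (+1); matched 1.
Augmenting path u3→v6 (+1); matched 2.
Augmenting path u4→v5 (+1); matched 3.
Augmenting path u5→v3 (+1); matched 4.
Augmenting path u2→v1→u1→v2 (+1); matched 5.
No augmenting path remains; maximum matching = 5.
König certificate: {u1, u2, u4, u5, v6} is a vertex cover of size 5 (every listed pair touches it), so no matching can be larger.

5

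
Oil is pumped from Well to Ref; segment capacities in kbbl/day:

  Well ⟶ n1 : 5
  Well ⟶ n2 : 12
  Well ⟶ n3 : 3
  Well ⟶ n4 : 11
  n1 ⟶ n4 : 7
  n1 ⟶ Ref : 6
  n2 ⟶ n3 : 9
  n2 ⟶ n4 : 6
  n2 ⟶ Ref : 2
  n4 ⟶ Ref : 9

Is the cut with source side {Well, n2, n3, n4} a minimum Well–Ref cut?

Given cut capacity: 5 + 2 + 9 = 16.
Augment Well→n1→Ref: bottleneck 5, flow now 5.
Augment Well→n2→Ref: bottleneck 2, flow now 7.
Augment Well→n4→Ref: bottleneck 9, flow now 16.
No augmenting path remains; maximum flow = 16.
Cut capacity 16 equals the max flow, so it is a minimum cut.

Yes — it is a minimum cut (capacity 16).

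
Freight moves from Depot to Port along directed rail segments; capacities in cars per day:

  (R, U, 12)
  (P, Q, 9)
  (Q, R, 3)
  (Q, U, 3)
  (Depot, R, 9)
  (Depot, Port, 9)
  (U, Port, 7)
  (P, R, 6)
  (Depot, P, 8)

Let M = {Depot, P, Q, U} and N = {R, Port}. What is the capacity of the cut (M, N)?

Edges leaving {Depot, P, Q, U}: Depot→R (9), Depot→Port (9), P→R (6), Q→R (3), U→Port (7).
Cut capacity = 9 + 9 + 6 + 3 + 7 = 34.

34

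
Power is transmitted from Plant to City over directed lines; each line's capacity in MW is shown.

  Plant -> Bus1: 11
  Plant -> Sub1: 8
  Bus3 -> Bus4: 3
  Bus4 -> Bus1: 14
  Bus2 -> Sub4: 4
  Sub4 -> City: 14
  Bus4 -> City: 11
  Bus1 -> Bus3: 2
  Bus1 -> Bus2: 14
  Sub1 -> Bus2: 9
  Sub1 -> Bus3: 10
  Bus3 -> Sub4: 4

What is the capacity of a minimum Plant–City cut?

11

Augment Plant→Sub1→Bus3→Bus4→City: bottleneck 3, flow now 3.
Augment Plant→Sub1→Bus3→Sub4→City: bottleneck 4, flow now 7.
Augment Plant→Sub1→Bus2→Sub4→City: bottleneck 1, flow now 8.
Augment Plant→Bus1→Bus2→Sub4→City: bottleneck 3, flow now 11.
No augmenting path remains; maximum flow = 11.
By max-flow min-cut, the minimum cut capacity equals the max flow.
In the residual graph, reachable from Plant: {Plant, Sub1, Bus1, Bus3, Bus2}.
Min-cut edges: Bus3→Bus4 (3), Bus3→Sub4 (4), Bus2→Sub4 (4); capacity 3 + 4 + 4 = 11.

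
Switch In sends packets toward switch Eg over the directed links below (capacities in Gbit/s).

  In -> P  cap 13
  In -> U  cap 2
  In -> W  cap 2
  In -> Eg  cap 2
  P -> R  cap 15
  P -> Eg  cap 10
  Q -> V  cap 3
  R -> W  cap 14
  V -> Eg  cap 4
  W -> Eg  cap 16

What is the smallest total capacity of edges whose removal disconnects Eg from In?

17

Augment In→Eg: bottleneck 2, flow now 2.
Augment In→P→Eg: bottleneck 10, flow now 12.
Augment In→W→Eg: bottleneck 2, flow now 14.
Augment In→P→R→W→Eg: bottleneck 3, flow now 17.
No augmenting path remains; maximum flow = 17.
By max-flow min-cut, the minimum cut capacity equals the max flow.
In the residual graph, reachable from In: {In, U}.
Min-cut edges: In→P (13), In→W (2), In→Eg (2); capacity 13 + 2 + 2 = 17.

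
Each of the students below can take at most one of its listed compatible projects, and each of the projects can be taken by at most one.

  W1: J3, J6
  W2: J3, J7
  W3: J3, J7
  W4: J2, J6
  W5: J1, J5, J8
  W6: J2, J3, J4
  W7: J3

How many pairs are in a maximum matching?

Unit-capacity flow: source→left, listed edges, right→sink; max matching = max flow.
Augmenting path W1→J3 (+1); matched 1.
Augmenting path W2→J7 (+1); matched 2.
Augmenting path W4→J2 (+1); matched 3.
Augmenting path W5→J1 (+1); matched 4.
Augmenting path W6→J4 (+1); matched 5.
Augmenting path W3→J3→W1→J6 (+1); matched 6.
No augmenting path remains; maximum matching = 6.
König certificate: {W1, W4, W5, W6, J3, J7} is a vertex cover of size 6 (every listed pair touches it), so no matching can be larger.

6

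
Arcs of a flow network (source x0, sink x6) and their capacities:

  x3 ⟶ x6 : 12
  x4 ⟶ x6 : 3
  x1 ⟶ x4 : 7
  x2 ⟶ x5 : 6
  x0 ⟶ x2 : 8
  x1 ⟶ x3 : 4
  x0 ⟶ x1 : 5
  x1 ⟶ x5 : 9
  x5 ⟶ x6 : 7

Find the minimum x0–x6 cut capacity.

Augment x0→x1→x3→x6: bottleneck 4, flow now 4.
Augment x0→x1→x4→x6: bottleneck 1, flow now 5.
Augment x0→x2→x5→x6: bottleneck 6, flow now 11.
No augmenting path remains; maximum flow = 11.
By max-flow min-cut, the minimum cut capacity equals the max flow.
In the residual graph, reachable from x0: {x0, x2}.
Min-cut edges: x0→x1 (5), x2→x5 (6); capacity 5 + 6 = 11.

11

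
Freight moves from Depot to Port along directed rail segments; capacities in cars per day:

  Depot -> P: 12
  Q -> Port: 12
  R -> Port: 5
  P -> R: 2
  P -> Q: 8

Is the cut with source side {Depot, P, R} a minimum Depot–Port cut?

Given cut capacity: 8 + 5 = 13.
Augment Depot→P→Q→Port: bottleneck 8, flow now 8.
Augment Depot→P→R→Port: bottleneck 2, flow now 10.
No augmenting path remains; maximum flow = 10.
In the residual graph, reachable from Depot: {Depot, P}.
Min-cut edges: P→Q (8), P→R (2); capacity 8 + 2 = 10.
Cut capacity 13 exceeds the max flow 10, so it is not minimum.

No — its capacity is 13, but the minimum cut has capacity 10.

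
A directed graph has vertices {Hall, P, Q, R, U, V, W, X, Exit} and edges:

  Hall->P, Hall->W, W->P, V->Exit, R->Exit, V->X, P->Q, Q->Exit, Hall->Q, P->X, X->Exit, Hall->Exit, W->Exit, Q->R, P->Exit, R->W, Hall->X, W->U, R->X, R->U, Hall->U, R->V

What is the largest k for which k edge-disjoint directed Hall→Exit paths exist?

5

Assign every edge capacity 1; by Menger, the answer equals the max flow.
Path Hall→Exit (+1); total 1.
Path Hall→P→Exit (+1); total 2.
Path Hall→Q→Exit (+1); total 3.
Path Hall→W→Exit (+1); total 4.
Path Hall→X→Exit (+1); total 5.
No residual Hall→Exit path; max flow = 5.
Certifying cut of size 5: {Hall→Exit, Hall→P, Hall→Q, Hall→W, Hall→X}.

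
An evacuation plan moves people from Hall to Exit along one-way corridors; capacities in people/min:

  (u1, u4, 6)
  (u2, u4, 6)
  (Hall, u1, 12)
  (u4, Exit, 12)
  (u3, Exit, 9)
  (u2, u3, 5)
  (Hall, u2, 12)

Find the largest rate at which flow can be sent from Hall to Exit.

Augment Hall→u1→u4→Exit: bottleneck 6, flow now 6.
Augment Hall→u2→u3→Exit: bottleneck 5, flow now 11.
Augment Hall→u2→u4→Exit: bottleneck 6, flow now 17.
No augmenting path remains; maximum flow = 17.
In the residual graph, reachable from Hall: {Hall, u1, u2}.
Min-cut edges: u1→u4 (6), u2→u3 (5), u2→u4 (6); capacity 6 + 5 + 6 = 17.
This cut is saturated, so no flow can exceed 17.

17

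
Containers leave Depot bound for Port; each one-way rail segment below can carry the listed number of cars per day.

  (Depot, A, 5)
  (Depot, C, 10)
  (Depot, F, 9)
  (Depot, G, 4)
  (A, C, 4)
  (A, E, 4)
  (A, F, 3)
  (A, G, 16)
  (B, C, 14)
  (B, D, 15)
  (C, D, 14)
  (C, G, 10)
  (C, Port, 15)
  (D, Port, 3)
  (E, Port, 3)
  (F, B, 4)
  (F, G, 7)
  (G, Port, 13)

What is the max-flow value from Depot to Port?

Augment Depot→C→Port: bottleneck 10, flow now 10.
Augment Depot→G→Port: bottleneck 4, flow now 14.
Augment Depot→A→C→Port: bottleneck 4, flow now 18.
Augment Depot→A→E→Port: bottleneck 1, flow now 19.
Augment Depot→F→G→Port: bottleneck 7, flow now 26.
Augment Depot→F→B→C→Port: bottleneck 1, flow now 27.
Augment Depot→F→B→D→Port: bottleneck 1, flow now 28.
No augmenting path remains; maximum flow = 28.
In the residual graph, reachable from Depot: {Depot}.
Min-cut edges: Depot→A (5), Depot→C (10), Depot→F (9), Depot→G (4); capacity 5 + 10 + 9 + 4 = 28.
This cut is saturated, so no flow can exceed 28.

28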